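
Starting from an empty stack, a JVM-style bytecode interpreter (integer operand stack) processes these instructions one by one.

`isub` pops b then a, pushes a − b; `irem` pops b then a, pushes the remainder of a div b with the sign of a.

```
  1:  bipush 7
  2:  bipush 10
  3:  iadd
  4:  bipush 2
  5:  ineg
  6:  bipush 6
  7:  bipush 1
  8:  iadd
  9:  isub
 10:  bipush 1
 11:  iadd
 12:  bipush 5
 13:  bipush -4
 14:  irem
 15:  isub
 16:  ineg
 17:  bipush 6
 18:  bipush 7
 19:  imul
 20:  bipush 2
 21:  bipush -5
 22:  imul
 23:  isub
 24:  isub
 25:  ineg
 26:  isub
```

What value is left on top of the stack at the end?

-26

bipush 7   7
bipush 10  7 10
iadd       17
bipush 2   17 2
ineg       17 -2
bipush 6   17 -2 6
bipush 1   17 -2 6 1
iadd       17 -2 7
isub       17 -9
bipush 1   17 -9 1
iadd       17 -8
bipush 5   17 -8 5
bipush -4  17 -8 5 -4
irem       17 -8 1
isub       17 -9
ineg       17 9
bipush 6   17 9 6
bipush 7   17 9 6 7
imul       17 9 42
bipush 2   17 9 42 2
bipush -5  17 9 42 2 -5
imul       17 9 42 -10
isub       17 9 52
isub       17 -43
ineg       17 43
isub       -26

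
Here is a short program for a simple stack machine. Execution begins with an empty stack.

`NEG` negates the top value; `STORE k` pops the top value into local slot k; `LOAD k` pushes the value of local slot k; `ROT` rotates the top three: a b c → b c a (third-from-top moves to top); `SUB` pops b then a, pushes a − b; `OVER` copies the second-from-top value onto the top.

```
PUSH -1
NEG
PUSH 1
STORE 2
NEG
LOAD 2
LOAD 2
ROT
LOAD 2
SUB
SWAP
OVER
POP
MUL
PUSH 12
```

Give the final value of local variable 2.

PUSH -1 → [-1]
NEG     → [1]
PUSH 1  → [1, 1]
STORE 2 → [1]
NEG     → [-1]
LOAD 2  → [-1, 1]
LOAD 2  → [-1, 1, 1]
ROT     → [1, 1, -1]
LOAD 2  → [1, 1, -1, 1]
SUB     → [1, 1, -2]
SWAP    → [1, -2, 1]
OVER    → [1, -2, 1, -2]
POP     → [1, -2, 1]
MUL     → [1, -2]
PUSH 12 → [1, -2, 12]

1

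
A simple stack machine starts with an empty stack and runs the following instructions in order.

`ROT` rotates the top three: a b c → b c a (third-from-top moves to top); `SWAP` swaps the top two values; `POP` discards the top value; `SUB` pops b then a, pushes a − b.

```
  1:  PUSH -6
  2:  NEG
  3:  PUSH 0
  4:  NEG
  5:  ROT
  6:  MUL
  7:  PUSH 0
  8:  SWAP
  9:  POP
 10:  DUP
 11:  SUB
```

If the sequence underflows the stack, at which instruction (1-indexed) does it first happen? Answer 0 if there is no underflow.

PUSH -6 : -6
NEG     : 6
PUSH 0  : 6 0
NEG     : 6 0
ROT  — needs 3 operands, stack has 2 → underflow

5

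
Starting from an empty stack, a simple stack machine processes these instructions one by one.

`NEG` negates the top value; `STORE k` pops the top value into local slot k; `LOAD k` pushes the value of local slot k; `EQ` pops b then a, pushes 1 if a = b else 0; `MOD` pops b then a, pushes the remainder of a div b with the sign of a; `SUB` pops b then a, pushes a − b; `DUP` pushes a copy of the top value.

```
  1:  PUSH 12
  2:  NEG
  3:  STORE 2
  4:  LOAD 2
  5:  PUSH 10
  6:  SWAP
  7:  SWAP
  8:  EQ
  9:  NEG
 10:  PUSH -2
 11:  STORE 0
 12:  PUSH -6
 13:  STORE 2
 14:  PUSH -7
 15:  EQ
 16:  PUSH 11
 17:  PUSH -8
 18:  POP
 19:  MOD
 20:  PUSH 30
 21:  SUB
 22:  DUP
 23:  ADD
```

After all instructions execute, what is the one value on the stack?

PUSH 12 -> 12
NEG     -> -12
STORE 2 -> (empty)
LOAD 2  -> -12
PUSH 10 -> -12 10
SWAP    -> 10 -12
SWAP    -> -12 10
EQ      -> 0
NEG     -> 0
PUSH -2 -> 0 -2
STORE 0 -> 0
PUSH -6 -> 0 -6
STORE 2 -> 0
PUSH -7 -> 0 -7
EQ      -> 0
PUSH 11 -> 0 11
PUSH -8 -> 0 11 -8
POP     -> 0 11
MOD     -> 0
PUSH 30 -> 0 30
SUB     -> -30
DUP     -> -30 -30
ADD     -> -60

-60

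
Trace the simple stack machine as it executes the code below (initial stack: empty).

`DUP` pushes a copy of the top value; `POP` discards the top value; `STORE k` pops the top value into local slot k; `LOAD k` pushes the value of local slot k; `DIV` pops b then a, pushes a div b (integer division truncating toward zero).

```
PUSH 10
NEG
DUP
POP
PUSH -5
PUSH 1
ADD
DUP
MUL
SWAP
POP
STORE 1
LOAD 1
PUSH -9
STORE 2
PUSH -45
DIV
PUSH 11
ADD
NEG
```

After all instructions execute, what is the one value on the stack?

-11

PUSH 10  → 10
NEG      → -10
DUP      → -10 -10
POP      → -10
PUSH -5  → -10 -5
PUSH 1   → -10 -5 1
ADD      → -10 -4
DUP      → -10 -4 -4
MUL      → -10 16
SWAP     → 16 -10
POP      → 16
STORE 1  → (empty)
LOAD 1   → 16
PUSH -9  → 16 -9
STORE 2  → 16
PUSH -45 → 16 -45
DIV      → 0
PUSH 11  → 0 11
ADD      → 11
NEG      → -11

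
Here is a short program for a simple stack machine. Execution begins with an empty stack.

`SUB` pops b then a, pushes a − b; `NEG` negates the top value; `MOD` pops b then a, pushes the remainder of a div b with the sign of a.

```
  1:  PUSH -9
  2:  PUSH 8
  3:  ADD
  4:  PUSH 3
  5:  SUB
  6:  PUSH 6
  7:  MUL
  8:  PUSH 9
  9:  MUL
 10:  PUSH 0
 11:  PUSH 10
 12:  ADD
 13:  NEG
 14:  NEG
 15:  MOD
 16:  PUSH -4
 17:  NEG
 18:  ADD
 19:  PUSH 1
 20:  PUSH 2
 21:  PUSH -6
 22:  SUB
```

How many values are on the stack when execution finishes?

PUSH -9  [-9]
PUSH 8   [-9, 8]
ADD      [-1]
PUSH 3   [-1, 3]
SUB      [-4]
PUSH 6   [-4, 6]
MUL      [-24]
PUSH 9   [-24, 9]
MUL      [-216]
PUSH 0   [-216, 0]
PUSH 10  [-216, 0, 10]
ADD      [-216, 10]
NEG      [-216, -10]
NEG      [-216, 10]
MOD      [-6]
PUSH -4  [-6, -4]
NEG      [-6, 4]
ADD      [-2]
PUSH 1   [-2, 1]
PUSH 2   [-2, 1, 2]
PUSH -6  [-2, 1, 2, -6]
SUB      [-2, 1, 8]

3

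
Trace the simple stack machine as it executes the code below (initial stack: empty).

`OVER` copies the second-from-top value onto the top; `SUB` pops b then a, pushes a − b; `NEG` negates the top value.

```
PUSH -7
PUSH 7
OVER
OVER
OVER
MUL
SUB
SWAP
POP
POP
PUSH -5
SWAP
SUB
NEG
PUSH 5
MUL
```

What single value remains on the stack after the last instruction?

PUSH -7 -> [-7]
PUSH 7  -> [-7, 7]
OVER    -> [-7, 7, -7]
OVER    -> [-7, 7, -7, 7]
OVER    -> [-7, 7, -7, 7, -7]
MUL     -> [-7, 7, -7, -49]
SUB     -> [-7, 7, 42]
SWAP    -> [-7, 42, 7]
POP     -> [-7, 42]
POP     -> [-7]
PUSH -5 -> [-7, -5]
SWAP    -> [-5, -7]
SUB     -> [2]
NEG     -> [-2]
PUSH 5  -> [-2, 5]
MUL     -> [-10]

-10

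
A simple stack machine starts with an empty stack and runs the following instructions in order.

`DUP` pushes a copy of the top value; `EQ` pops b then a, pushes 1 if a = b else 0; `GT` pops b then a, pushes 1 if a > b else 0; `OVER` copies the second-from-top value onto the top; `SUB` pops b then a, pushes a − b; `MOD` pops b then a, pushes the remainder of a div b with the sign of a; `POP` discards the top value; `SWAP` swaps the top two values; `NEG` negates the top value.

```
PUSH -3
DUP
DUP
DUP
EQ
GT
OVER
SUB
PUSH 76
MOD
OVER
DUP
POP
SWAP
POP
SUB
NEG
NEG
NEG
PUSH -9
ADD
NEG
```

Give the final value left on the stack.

9

PUSH -3 : [-3]
DUP     : [-3, -3]
DUP     : [-3, -3, -3]
DUP     : [-3, -3, -3, -3]
EQ      : [-3, -3, 1]
GT      : [-3, 0]
OVER    : [-3, 0, -3]
SUB     : [-3, 3]
PUSH 76 : [-3, 3, 76]
MOD     : [-3, 3]
OVER    : [-3, 3, -3]
DUP     : [-3, 3, -3, -3]
POP     : [-3, 3, -3]
SWAP    : [-3, -3, 3]
POP     : [-3, -3]
SUB     : [0]
NEG     : [0]
NEG     : [0]
NEG     : [0]
PUSH -9 : [0, -9]
ADD     : [-9]
NEG     : [9]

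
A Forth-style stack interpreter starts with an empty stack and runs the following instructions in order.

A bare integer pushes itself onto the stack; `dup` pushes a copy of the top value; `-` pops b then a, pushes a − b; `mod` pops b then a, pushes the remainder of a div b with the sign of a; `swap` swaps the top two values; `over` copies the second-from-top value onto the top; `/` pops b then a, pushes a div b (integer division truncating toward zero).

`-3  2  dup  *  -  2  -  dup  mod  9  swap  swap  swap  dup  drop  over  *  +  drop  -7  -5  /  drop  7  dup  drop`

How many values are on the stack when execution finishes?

1

-3   : [-3]
2    : [-3, 2]
dup  : [-3, 2, 2]
*    : [-3, 4]
-    : [-7]
2    : [-7, 2]
-    : [-9]
dup  : [-9, -9]
mod  : [0]
9    : [0, 9]
swap : [9, 0]
swap : [0, 9]
swap : [9, 0]
dup  : [9, 0, 0]
drop : [9, 0]
over : [9, 0, 9]
*    : [9, 0]
+    : [9]
drop : []
-7   : [-7]
-5   : [-7, -5]
/    : [1]
drop : []
7    : [7]
dup  : [7, 7]
drop : [7]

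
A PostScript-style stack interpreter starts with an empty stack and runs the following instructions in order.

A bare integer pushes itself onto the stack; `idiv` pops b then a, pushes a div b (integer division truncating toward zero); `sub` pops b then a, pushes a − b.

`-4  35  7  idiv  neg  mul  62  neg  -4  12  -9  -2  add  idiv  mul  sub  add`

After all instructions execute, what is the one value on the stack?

-46

-4   → -4
35   → -4 35
7    → -4 35 7
idiv → -4 5
neg  → -4 -5
mul  → 20
62   → 20 62
neg  → 20 -62
-4   → 20 -62 -4
12   → 20 -62 -4 12
-9   → 20 -62 -4 12 -9
-2   → 20 -62 -4 12 -9 -2
add  → 20 -62 -4 12 -11
idiv → 20 -62 -4 -1
mul  → 20 -62 4
sub  → 20 -66
add  → -46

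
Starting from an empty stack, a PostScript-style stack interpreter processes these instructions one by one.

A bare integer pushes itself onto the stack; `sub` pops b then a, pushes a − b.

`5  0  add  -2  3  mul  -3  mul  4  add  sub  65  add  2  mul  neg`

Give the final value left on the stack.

-96

5   -> 5
0   -> 5 0
add -> 5
-2  -> 5 -2
3   -> 5 -2 3
mul -> 5 -6
-3  -> 5 -6 -3
mul -> 5 18
4   -> 5 18 4
add -> 5 22
sub -> -17
65  -> -17 65
add -> 48
2   -> 48 2
mul -> 96
neg -> -96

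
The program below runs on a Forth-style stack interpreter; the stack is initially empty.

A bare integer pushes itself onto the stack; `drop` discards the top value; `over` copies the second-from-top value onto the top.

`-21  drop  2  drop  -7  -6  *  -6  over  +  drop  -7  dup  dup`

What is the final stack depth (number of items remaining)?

-21  -> -21
drop -> (empty)
2    -> 2
drop -> (empty)
-7   -> -7
-6   -> -7 -6
*    -> 42
-6   -> 42 -6
over -> 42 -6 42
+    -> 42 36
drop -> 42
-7   -> 42 -7
dup  -> 42 -7 -7
dup  -> 42 -7 -7 -7

4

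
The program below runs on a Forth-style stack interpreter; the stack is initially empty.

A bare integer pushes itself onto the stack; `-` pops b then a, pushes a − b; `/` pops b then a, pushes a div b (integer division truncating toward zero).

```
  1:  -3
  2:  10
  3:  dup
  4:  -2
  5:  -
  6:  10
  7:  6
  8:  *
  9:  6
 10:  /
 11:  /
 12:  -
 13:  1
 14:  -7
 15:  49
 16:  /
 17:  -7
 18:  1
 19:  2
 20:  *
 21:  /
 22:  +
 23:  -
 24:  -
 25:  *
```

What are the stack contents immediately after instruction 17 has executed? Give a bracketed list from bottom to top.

[-3, 9, 1, 0, -7]

-3  -> [-3]
10  -> [-3, 10]
dup -> [-3, 10, 10]
-2  -> [-3, 10, 10, -2]
-   -> [-3, 10, 12]
10  -> [-3, 10, 12, 10]
6   -> [-3, 10, 12, 10, 6]
*   -> [-3, 10, 12, 60]
6   -> [-3, 10, 12, 60, 6]
/   -> [-3, 10, 12, 10]
/   -> [-3, 10, 1]
-   -> [-3, 9]
1   -> [-3, 9, 1]
-7  -> [-3, 9, 1, -7]
49  -> [-3, 9, 1, -7, 49]
/   -> [-3, 9, 1, 0]
-7  -> [-3, 9, 1, 0, -7]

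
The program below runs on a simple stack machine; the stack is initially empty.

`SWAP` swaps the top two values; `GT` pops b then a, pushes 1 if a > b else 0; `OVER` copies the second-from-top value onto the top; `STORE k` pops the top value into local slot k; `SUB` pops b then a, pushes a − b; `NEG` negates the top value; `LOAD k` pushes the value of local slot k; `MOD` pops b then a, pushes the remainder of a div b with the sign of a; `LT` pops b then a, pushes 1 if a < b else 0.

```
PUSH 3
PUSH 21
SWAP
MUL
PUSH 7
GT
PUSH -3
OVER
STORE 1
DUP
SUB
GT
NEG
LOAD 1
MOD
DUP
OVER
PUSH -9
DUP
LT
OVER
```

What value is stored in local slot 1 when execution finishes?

1

PUSH 3  -> 3
PUSH 21 -> 3 21
SWAP    -> 21 3
MUL     -> 63
PUSH 7  -> 63 7
GT      -> 1
PUSH -3 -> 1 -3
OVER    -> 1 -3 1
STORE 1 -> 1 -3
DUP     -> 1 -3 -3
SUB     -> 1 0
GT      -> 1
NEG     -> -1
LOAD 1  -> -1 1
MOD     -> 0
DUP     -> 0 0
OVER    -> 0 0 0
PUSH -9 -> 0 0 0 -9
DUP     -> 0 0 0 -9 -9
LT      -> 0 0 0 0
OVER    -> 0 0 0 0 0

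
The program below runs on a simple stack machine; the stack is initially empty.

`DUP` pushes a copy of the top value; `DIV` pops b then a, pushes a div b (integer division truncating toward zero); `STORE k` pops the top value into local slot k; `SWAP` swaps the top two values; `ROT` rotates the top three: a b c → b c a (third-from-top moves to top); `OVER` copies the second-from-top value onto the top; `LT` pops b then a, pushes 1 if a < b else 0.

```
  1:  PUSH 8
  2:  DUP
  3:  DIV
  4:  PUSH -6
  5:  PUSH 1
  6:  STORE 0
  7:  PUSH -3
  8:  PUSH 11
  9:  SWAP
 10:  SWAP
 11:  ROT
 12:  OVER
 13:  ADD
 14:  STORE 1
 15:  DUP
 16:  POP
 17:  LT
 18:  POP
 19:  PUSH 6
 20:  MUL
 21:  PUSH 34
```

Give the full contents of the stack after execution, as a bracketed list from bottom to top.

[6, 34]

PUSH 8  -> 8
DUP     -> 8 8
DIV     -> 1
PUSH -6 -> 1 -6
PUSH 1  -> 1 -6 1
STORE 0 -> 1 -6
PUSH -3 -> 1 -6 -3
PUSH 11 -> 1 -6 -3 11
SWAP    -> 1 -6 11 -3
SWAP    -> 1 -6 -3 11
ROT     -> 1 -3 11 -6
OVER    -> 1 -3 11 -6 11
ADD     -> 1 -3 11 5
STORE 1 -> 1 -3 11
DUP     -> 1 -3 11 11
POP     -> 1 -3 11
LT      -> 1 1
POP     -> 1
PUSH 6  -> 1 6
MUL     -> 6
PUSH 34 -> 6 34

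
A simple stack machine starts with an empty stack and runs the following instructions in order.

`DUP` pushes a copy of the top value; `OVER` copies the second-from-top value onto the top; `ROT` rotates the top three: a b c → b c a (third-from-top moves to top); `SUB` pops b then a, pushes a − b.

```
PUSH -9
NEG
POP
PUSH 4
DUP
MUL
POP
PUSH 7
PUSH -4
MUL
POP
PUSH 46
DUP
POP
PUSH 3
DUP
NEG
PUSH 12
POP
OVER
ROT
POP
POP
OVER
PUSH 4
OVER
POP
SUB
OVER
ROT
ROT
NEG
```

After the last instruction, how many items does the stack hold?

PUSH -9 : [-9]
NEG     : [9]
POP     : []
PUSH 4  : [4]
DUP     : [4, 4]
MUL     : [16]
POP     : []
PUSH 7  : [7]
PUSH -4 : [7, -4]
MUL     : [-28]
POP     : []
PUSH 46 : [46]
DUP     : [46, 46]
POP     : [46]
PUSH 3  : [46, 3]
DUP     : [46, 3, 3]
NEG     : [46, 3, -3]
PUSH 12 : [46, 3, -3, 12]
POP     : [46, 3, -3]
OVER    : [46, 3, -3, 3]
ROT     : [46, -3, 3, 3]
POP     : [46, -3, 3]
POP     : [46, -3]
OVER    : [46, -3, 46]
PUSH 4  : [46, -3, 46, 4]
OVER    : [46, -3, 46, 4, 46]
POP     : [46, -3, 46, 4]
SUB     : [46, -3, 42]
OVER    : [46, -3, 42, -3]
ROT     : [46, 42, -3, -3]
ROT     : [46, -3, -3, 42]
NEG     : [46, -3, -3, -42]

4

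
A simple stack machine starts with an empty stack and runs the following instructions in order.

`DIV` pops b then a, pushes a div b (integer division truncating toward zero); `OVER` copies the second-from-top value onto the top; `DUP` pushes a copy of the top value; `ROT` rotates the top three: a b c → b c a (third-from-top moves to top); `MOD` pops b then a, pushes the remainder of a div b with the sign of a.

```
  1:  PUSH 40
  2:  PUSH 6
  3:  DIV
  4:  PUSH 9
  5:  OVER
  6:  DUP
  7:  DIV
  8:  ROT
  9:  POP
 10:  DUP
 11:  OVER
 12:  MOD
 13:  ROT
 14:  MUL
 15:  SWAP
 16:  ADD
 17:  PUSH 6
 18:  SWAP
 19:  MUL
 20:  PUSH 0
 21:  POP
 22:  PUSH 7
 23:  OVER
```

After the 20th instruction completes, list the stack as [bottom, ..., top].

PUSH 40 → [40]
PUSH 6  → [40, 6]
DIV     → [6]
PUSH 9  → [6, 9]
OVER    → [6, 9, 6]
DUP     → [6, 9, 6, 6]
DIV     → [6, 9, 1]
ROT     → [9, 1, 6]
POP     → [9, 1]
DUP     → [9, 1, 1]
OVER    → [9, 1, 1, 1]
MOD     → [9, 1, 0]
ROT     → [1, 0, 9]
MUL     → [1, 0]
SWAP    → [0, 1]
ADD     → [1]
PUSH 6  → [1, 6]
SWAP    → [6, 1]
MUL     → [6]
PUSH 0  → [6, 0]

[6, 0]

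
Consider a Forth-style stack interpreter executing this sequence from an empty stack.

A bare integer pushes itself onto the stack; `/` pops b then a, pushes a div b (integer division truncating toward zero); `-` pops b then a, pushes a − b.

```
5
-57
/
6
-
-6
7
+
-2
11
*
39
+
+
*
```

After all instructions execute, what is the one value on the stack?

5   → 5
-57 → 5 -57
/   → 0
6   → 0 6
-   → -6
-6  → -6 -6
7   → -6 -6 7
+   → -6 1
-2  → -6 1 -2
11  → -6 1 -2 11
*   → -6 1 -22
39  → -6 1 -22 39
+   → -6 1 17
+   → -6 18
*   → -108

-108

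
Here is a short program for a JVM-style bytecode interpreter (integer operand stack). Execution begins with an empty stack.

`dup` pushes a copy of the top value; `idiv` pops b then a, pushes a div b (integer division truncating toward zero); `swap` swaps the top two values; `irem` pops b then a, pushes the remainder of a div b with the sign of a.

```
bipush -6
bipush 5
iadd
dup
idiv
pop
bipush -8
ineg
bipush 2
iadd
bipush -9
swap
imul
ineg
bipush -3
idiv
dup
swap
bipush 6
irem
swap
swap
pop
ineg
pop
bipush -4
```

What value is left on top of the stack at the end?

-4

bipush -6 : [-6]
bipush 5  : [-6, 5]
iadd      : [-1]
dup       : [-1, -1]
idiv      : [1]
pop       : []
bipush -8 : [-8]
ineg      : [8]
bipush 2  : [8, 2]
iadd      : [10]
bipush -9 : [10, -9]
swap      : [-9, 10]
imul      : [-90]
ineg      : [90]
bipush -3 : [90, -3]
idiv      : [-30]
dup       : [-30, -30]
swap      : [-30, -30]
bipush 6  : [-30, -30, 6]
irem      : [-30, 0]
swap      : [0, -30]
swap      : [-30, 0]
pop       : [-30]
ineg      : [30]
pop       : []
bipush -4 : [-4]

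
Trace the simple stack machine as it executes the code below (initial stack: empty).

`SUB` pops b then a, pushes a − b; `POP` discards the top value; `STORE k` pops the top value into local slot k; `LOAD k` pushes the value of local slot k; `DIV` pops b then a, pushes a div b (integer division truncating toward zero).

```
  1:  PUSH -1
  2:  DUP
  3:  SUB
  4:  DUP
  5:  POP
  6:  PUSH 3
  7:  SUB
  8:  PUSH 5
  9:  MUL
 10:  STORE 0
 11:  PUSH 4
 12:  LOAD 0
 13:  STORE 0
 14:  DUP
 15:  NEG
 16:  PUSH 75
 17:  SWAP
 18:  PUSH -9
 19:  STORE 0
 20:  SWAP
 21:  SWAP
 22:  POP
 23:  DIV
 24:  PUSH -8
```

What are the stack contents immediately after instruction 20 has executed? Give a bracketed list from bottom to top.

[4, -4, 75]

PUSH -1  -1
DUP      -1 -1
SUB      0
DUP      0 0
POP      0
PUSH 3   0 3
SUB      -3
PUSH 5   -3 5
MUL      -15
STORE 0  (empty)
PUSH 4   4
LOAD 0   4 -15
STORE 0  4
DUP      4 4
NEG      4 -4
PUSH 75  4 -4 75
SWAP     4 75 -4
PUSH -9  4 75 -4 -9
STORE 0  4 75 -4
SWAP     4 -4 75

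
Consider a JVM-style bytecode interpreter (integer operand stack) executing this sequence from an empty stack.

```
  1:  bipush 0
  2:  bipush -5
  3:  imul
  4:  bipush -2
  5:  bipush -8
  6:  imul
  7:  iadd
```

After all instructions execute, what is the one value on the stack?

bipush 0   [0]
bipush -5  [0, -5]
imul       [0]
bipush -2  [0, -2]
bipush -8  [0, -2, -8]
imul       [0, 16]
iadd       [16]

16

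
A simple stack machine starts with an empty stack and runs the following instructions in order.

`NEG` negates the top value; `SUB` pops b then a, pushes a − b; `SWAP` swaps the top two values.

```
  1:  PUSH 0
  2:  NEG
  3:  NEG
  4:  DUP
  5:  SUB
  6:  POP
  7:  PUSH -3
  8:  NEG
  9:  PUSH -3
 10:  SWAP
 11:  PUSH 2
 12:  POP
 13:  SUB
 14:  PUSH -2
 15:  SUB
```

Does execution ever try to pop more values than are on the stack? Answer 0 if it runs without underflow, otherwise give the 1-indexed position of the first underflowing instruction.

0

PUSH 0   0
NEG      0
NEG      0
DUP      0 0
SUB      0
POP      (empty)
PUSH -3  -3
NEG      3
PUSH -3  3 -3
SWAP     -3 3
PUSH 2   -3 3 2
POP      -3 3
SUB      -6
PUSH -2  -6 -2
SUB      -4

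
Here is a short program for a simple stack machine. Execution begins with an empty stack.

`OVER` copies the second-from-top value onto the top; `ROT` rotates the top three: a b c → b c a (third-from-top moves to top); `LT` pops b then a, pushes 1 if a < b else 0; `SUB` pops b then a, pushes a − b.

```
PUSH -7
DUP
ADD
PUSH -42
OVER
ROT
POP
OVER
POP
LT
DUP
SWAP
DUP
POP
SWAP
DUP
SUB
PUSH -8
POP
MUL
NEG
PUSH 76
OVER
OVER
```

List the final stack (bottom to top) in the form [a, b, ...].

PUSH -7  → [-7]
DUP      → [-7, -7]
ADD      → [-14]
PUSH -42 → [-14, -42]
OVER     → [-14, -42, -14]
ROT      → [-42, -14, -14]
POP      → [-42, -14]
OVER     → [-42, -14, -42]
POP      → [-42, -14]
LT       → [1]
DUP      → [1, 1]
SWAP     → [1, 1]
DUP      → [1, 1, 1]
POP      → [1, 1]
SWAP     → [1, 1]
DUP      → [1, 1, 1]
SUB      → [1, 0]
PUSH -8  → [1, 0, -8]
POP      → [1, 0]
MUL      → [0]
NEG      → [0]
PUSH 76  → [0, 76]
OVER     → [0, 76, 0]
OVER     → [0, 76, 0, 76]

[0, 76, 0, 76]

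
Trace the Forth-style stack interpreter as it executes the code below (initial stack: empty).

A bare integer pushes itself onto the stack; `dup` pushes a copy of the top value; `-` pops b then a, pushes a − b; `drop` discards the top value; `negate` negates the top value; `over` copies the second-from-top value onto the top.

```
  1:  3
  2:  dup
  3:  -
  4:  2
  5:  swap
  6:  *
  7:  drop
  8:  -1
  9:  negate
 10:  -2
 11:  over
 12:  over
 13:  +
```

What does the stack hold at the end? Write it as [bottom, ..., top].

[1, -2, -1]

3      → 3
dup    → 3 3
-      → 0
2      → 0 2
swap   → 2 0
*      → 0
drop   → (empty)
-1     → -1
negate → 1
-2     → 1 -2
over   → 1 -2 1
over   → 1 -2 1 -2
+      → 1 -2 -1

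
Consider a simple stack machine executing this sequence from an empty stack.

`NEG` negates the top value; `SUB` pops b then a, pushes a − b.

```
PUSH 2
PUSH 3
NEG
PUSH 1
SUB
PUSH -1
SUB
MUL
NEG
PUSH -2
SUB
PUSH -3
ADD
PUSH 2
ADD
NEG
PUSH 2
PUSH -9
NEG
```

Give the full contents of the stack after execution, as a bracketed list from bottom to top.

[-7, 2, 9]

PUSH 2   [2]
PUSH 3   [2, 3]
NEG      [2, -3]
PUSH 1   [2, -3, 1]
SUB      [2, -4]
PUSH -1  [2, -4, -1]
SUB      [2, -3]
MUL      [-6]
NEG      [6]
PUSH -2  [6, -2]
SUB      [8]
PUSH -3  [8, -3]
ADD      [5]
PUSH 2   [5, 2]
ADD      [7]
NEG      [-7]
PUSH 2   [-7, 2]
PUSH -9  [-7, 2, -9]
NEG      [-7, 2, 9]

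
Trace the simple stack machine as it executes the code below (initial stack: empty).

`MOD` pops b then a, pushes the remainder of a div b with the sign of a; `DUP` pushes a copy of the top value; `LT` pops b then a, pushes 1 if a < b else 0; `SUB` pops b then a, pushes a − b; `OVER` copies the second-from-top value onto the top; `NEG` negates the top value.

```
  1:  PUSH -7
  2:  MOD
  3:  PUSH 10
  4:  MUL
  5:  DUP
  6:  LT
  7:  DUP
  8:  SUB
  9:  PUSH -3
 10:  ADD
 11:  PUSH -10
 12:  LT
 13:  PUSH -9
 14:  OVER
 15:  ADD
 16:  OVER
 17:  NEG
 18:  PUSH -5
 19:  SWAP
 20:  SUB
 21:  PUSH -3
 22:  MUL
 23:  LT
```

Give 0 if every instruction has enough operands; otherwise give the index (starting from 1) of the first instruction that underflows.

2

PUSH -7 → [-7]
MOD  — needs 2 operands, stack has 1 → underflow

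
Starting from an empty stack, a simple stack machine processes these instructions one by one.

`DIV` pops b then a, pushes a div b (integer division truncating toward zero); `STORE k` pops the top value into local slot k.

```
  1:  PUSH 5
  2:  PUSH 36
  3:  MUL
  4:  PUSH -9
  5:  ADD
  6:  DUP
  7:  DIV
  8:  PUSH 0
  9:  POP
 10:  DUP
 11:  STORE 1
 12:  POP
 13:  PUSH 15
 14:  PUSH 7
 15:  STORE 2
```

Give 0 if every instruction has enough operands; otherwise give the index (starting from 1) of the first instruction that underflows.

0

PUSH 5   5
PUSH 36  5 36
MUL      180
PUSH -9  180 -9
ADD      171
DUP      171 171
DIV      1
PUSH 0   1 0
POP      1
DUP      1 1
STORE 1  1
POP      (empty)
PUSH 15  15
PUSH 7   15 7
STORE 2  15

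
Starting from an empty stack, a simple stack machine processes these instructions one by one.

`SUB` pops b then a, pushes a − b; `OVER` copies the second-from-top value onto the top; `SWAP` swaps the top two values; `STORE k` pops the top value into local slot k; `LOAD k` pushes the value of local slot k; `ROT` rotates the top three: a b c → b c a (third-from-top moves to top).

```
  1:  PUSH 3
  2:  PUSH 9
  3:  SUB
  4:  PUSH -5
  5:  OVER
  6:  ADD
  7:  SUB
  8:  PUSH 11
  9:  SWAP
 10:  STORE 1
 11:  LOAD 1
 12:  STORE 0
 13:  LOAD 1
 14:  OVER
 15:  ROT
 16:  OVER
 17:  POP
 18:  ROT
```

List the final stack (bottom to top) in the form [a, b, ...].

[11, 11, 5]

PUSH 3  -> 3
PUSH 9  -> 3 9
SUB     -> -6
PUSH -5 -> -6 -5
OVER    -> -6 -5 -6
ADD     -> -6 -11
SUB     -> 5
PUSH 11 -> 5 11
SWAP    -> 11 5
STORE 1 -> 11
LOAD 1  -> 11 5
STORE 0 -> 11
LOAD 1  -> 11 5
OVER    -> 11 5 11
ROT     -> 5 11 11
OVER    -> 5 11 11 11
POP     -> 5 11 11
ROT     -> 11 11 5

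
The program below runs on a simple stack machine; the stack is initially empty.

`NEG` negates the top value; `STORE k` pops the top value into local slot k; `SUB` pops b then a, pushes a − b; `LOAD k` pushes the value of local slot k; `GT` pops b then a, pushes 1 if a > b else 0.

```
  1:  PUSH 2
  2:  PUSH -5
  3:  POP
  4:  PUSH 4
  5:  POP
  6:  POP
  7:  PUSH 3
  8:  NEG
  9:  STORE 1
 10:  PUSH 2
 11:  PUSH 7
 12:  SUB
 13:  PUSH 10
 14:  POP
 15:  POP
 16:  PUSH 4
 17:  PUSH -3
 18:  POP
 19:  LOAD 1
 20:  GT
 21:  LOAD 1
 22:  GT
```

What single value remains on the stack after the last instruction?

PUSH 2   2
PUSH -5  2 -5
POP      2
PUSH 4   2 4
POP      2
POP      (empty)
PUSH 3   3
NEG      -3
STORE 1  (empty)
PUSH 2   2
PUSH 7   2 7
SUB      -5
PUSH 10  -5 10
POP      -5
POP      (empty)
PUSH 4   4
PUSH -3  4 -3
POP      4
LOAD 1   4 -3
GT       1
LOAD 1   1 -3
GT       1

1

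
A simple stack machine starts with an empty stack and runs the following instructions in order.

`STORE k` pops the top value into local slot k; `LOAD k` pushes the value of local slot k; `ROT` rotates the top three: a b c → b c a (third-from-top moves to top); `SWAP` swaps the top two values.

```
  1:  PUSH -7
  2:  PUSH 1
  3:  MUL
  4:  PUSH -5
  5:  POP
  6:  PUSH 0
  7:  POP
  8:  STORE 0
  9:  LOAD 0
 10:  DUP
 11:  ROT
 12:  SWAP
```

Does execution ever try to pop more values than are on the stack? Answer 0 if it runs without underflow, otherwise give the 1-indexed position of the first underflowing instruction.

PUSH -7 → -7
PUSH 1  → -7 1
MUL     → -7
PUSH -5 → -7 -5
POP     → -7
PUSH 0  → -7 0
POP     → -7
STORE 0 → (empty)
LOAD 0  → -7
DUP     → -7 -7
ROT  — needs 3 operands, stack has 2 → underflow

11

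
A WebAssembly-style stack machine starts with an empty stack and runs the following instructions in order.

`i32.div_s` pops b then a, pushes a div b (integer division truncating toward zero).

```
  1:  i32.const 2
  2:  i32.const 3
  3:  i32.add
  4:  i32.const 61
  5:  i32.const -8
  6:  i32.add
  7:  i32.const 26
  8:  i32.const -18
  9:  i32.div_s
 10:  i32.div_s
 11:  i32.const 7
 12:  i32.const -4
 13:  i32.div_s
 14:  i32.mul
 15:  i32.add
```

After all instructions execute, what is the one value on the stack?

58

i32.const 2   : 2
i32.const 3   : 2 3
i32.add       : 5
i32.const 61  : 5 61
i32.const -8  : 5 61 -8
i32.add       : 5 53
i32.const 26  : 5 53 26
i32.const -18 : 5 53 26 -18
i32.div_s     : 5 53 -1
i32.div_s     : 5 -53
i32.const 7   : 5 -53 7
i32.const -4  : 5 -53 7 -4
i32.div_s     : 5 -53 -1
i32.mul       : 5 53
i32.add       : 58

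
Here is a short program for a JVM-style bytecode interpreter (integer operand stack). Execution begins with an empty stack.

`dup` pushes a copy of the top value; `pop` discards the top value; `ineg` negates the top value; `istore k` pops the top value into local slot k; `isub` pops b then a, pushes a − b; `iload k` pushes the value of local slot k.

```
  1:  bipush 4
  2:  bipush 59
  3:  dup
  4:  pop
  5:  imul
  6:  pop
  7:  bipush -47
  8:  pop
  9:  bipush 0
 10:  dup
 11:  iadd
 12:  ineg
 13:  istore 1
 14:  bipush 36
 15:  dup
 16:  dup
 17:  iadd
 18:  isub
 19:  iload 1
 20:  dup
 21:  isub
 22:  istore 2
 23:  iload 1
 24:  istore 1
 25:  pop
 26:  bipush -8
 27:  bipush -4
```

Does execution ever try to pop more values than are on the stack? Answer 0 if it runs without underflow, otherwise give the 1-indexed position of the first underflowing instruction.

bipush 4   → [4]
bipush 59  → [4, 59]
dup        → [4, 59, 59]
pop        → [4, 59]
imul       → [236]
pop        → []
bipush -47 → [-47]
pop        → []
bipush 0   → [0]
dup        → [0, 0]
iadd       → [0]
ineg       → [0]
istore 1   → []
bipush 36  → [36]
dup        → [36, 36]
dup        → [36, 36, 36]
iadd       → [36, 72]
isub       → [-36]
iload 1    → [-36, 0]
dup        → [-36, 0, 0]
isub       → [-36, 0]
istore 2   → [-36]
iload 1    → [-36, 0]
istore 1   → [-36]
pop        → []
bipush -8  → [-8]
bipush -4  → [-8, -4]

0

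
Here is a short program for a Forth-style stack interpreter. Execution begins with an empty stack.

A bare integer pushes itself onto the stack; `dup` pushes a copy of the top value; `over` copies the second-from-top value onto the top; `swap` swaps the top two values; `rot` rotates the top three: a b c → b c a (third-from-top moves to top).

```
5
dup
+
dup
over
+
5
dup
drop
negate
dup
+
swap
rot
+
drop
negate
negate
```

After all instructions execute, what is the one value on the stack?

5      -> 5
dup    -> 5 5
+      -> 10
dup    -> 10 10
over   -> 10 10 10
+      -> 10 20
5      -> 10 20 5
dup    -> 10 20 5 5
drop   -> 10 20 5
negate -> 10 20 -5
dup    -> 10 20 -5 -5
+      -> 10 20 -10
swap   -> 10 -10 20
rot    -> -10 20 10
+      -> -10 30
drop   -> -10
negate -> 10
negate -> -10

-10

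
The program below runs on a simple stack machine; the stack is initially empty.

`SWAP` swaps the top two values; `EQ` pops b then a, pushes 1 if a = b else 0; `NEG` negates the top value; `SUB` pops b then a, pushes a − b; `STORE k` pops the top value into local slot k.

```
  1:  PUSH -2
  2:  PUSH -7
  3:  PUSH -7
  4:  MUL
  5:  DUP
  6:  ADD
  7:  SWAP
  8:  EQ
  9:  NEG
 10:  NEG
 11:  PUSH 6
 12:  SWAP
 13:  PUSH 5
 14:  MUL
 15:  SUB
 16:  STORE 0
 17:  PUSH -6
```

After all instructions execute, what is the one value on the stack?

PUSH -2 : -2
PUSH -7 : -2 -7
PUSH -7 : -2 -7 -7
MUL     : -2 49
DUP     : -2 49 49
ADD     : -2 98
SWAP    : 98 -2
EQ      : 0
NEG     : 0
NEG     : 0
PUSH 6  : 0 6
SWAP    : 6 0
PUSH 5  : 6 0 5
MUL     : 6 0
SUB     : 6
STORE 0 : (empty)
PUSH -6 : -6

-6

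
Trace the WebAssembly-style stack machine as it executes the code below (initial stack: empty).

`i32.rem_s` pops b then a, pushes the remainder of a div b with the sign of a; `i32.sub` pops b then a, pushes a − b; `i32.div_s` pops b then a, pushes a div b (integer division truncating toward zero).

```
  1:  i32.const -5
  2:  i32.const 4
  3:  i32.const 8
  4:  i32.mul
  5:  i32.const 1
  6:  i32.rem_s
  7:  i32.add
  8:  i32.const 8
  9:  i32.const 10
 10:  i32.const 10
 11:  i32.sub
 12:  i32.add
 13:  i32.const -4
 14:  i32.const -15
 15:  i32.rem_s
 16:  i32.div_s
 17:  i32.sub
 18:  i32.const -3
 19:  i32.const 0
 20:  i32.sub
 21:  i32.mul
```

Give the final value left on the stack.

i32.const -5   [-5]
i32.const 4    [-5, 4]
i32.const 8    [-5, 4, 8]
i32.mul        [-5, 32]
i32.const 1    [-5, 32, 1]
i32.rem_s      [-5, 0]
i32.add        [-5]
i32.const 8    [-5, 8]
i32.const 10   [-5, 8, 10]
i32.const 10   [-5, 8, 10, 10]
i32.sub        [-5, 8, 0]
i32.add        [-5, 8]
i32.const -4   [-5, 8, -4]
i32.const -15  [-5, 8, -4, -15]
i32.rem_s      [-5, 8, -4]
i32.div_s      [-5, -2]
i32.sub        [-3]
i32.const -3   [-3, -3]
i32.const 0    [-3, -3, 0]
i32.sub        [-3, -3]
i32.mul        [9]

9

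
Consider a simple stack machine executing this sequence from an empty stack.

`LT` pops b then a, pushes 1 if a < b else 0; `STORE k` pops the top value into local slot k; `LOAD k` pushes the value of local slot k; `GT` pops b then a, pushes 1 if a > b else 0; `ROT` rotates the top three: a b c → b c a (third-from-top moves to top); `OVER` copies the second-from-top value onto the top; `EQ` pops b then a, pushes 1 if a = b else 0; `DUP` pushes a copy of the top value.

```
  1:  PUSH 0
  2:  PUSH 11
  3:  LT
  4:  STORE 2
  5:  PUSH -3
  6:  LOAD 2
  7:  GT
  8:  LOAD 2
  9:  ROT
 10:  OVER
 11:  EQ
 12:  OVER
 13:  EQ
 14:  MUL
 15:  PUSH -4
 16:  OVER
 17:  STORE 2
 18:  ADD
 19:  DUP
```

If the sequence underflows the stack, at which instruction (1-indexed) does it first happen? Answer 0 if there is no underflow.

PUSH 0  -> 0
PUSH 11 -> 0 11
LT      -> 1
STORE 2 -> (empty)
PUSH -3 -> -3
LOAD 2  -> -3 1
GT      -> 0
LOAD 2  -> 0 1
ROT  — needs 3 operands, stack has 2 → underflow

9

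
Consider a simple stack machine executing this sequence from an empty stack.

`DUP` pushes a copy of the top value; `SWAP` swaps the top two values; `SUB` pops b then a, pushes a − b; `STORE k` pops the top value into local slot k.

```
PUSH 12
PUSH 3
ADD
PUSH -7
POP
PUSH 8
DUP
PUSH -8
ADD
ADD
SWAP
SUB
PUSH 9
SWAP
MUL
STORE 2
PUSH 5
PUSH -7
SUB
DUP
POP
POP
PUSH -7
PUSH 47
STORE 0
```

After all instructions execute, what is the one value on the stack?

PUSH 12  12
PUSH 3   12 3
ADD      15
PUSH -7  15 -7
POP      15
PUSH 8   15 8
DUP      15 8 8
PUSH -8  15 8 8 -8
ADD      15 8 0
ADD      15 8
SWAP     8 15
SUB      -7
PUSH 9   -7 9
SWAP     9 -7
MUL      -63
STORE 2  (empty)
PUSH 5   5
PUSH -7  5 -7
SUB      12
DUP      12 12
POP      12
POP      (empty)
PUSH -7  -7
PUSH 47  -7 47
STORE 0  -7

-7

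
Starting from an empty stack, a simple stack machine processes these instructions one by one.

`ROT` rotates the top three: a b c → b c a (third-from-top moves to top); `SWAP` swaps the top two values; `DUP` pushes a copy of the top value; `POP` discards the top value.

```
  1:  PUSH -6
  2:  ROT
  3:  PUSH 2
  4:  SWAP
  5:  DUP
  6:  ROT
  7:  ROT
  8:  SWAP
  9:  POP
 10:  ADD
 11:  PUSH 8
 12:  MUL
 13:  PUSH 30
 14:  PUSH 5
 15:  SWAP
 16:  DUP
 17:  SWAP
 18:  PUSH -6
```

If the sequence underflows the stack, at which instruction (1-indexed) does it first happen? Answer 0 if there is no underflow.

2

PUSH -6 -> [-6]
ROT  — needs 3 operands, stack has 1 → underflow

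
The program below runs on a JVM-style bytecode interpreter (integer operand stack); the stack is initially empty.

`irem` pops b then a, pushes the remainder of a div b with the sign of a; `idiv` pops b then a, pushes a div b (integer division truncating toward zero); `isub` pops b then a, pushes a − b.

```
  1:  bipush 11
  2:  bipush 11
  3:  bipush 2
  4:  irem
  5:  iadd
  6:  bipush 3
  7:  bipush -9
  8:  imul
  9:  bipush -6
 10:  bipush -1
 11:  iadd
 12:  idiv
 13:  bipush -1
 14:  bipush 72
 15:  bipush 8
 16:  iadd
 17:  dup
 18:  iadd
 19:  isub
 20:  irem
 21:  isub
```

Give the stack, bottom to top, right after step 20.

bipush 11 → 11
bipush 11 → 11 11
bipush 2  → 11 11 2
irem      → 11 1
iadd      → 12
bipush 3  → 12 3
bipush -9 → 12 3 -9
imul      → 12 -27
bipush -6 → 12 -27 -6
bipush -1 → 12 -27 -6 -1
iadd      → 12 -27 -7
idiv      → 12 3
bipush -1 → 12 3 -1
bipush 72 → 12 3 -1 72
bipush 8  → 12 3 -1 72 8
iadd      → 12 3 -1 80
dup       → 12 3 -1 80 80
iadd      → 12 3 -1 160
isub      → 12 3 -161
irem      → 12 3

[12, 3]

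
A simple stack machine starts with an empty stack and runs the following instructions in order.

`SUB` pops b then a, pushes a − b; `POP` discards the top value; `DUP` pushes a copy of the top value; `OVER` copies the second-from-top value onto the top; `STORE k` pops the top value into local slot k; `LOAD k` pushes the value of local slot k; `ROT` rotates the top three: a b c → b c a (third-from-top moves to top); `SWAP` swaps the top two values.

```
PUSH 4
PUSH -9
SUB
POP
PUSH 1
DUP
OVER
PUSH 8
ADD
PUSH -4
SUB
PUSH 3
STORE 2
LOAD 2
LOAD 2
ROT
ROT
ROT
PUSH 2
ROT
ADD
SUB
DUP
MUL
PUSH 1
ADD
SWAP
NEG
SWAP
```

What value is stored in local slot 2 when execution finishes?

3

PUSH 4  : 4
PUSH -9 : 4 -9
SUB     : 13
POP     : (empty)
PUSH 1  : 1
DUP     : 1 1
OVER    : 1 1 1
PUSH 8  : 1 1 1 8
ADD     : 1 1 9
PUSH -4 : 1 1 9 -4
SUB     : 1 1 13
PUSH 3  : 1 1 13 3
STORE 2 : 1 1 13
LOAD 2  : 1 1 13 3
LOAD 2  : 1 1 13 3 3
ROT     : 1 1 3 3 13
ROT     : 1 1 3 13 3
ROT     : 1 1 13 3 3
PUSH 2  : 1 1 13 3 3 2
ROT     : 1 1 13 3 2 3
ADD     : 1 1 13 3 5
SUB     : 1 1 13 -2
DUP     : 1 1 13 -2 -2
MUL     : 1 1 13 4
PUSH 1  : 1 1 13 4 1
ADD     : 1 1 13 5
SWAP    : 1 1 5 13
NEG     : 1 1 5 -13
SWAP    : 1 1 -13 5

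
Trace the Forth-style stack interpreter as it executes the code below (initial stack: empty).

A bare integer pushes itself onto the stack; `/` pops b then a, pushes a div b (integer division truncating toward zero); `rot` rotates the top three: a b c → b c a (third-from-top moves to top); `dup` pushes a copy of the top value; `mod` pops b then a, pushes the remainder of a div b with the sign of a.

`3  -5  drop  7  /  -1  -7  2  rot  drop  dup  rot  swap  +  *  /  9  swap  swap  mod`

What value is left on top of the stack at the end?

0

3    -> [3]
-5   -> [3, -5]
drop -> [3]
7    -> [3, 7]
/    -> [0]
-1   -> [0, -1]
-7   -> [0, -1, -7]
2    -> [0, -1, -7, 2]
rot  -> [0, -7, 2, -1]
drop -> [0, -7, 2]
dup  -> [0, -7, 2, 2]
rot  -> [0, 2, 2, -7]
swap -> [0, 2, -7, 2]
+    -> [0, 2, -5]
*    -> [0, -10]
/    -> [0]
9    -> [0, 9]
swap -> [9, 0]
swap -> [0, 9]
mod  -> [0]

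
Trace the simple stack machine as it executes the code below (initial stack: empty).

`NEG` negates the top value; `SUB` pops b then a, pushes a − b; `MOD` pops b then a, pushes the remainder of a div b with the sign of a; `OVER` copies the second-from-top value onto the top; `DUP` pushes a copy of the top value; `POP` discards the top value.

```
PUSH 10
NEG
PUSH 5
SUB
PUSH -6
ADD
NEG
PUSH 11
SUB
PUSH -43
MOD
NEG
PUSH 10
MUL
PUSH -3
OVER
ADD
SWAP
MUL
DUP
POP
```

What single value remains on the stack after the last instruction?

PUSH 10  : 10
NEG      : -10
PUSH 5   : -10 5
SUB      : -15
PUSH -6  : -15 -6
ADD      : -21
NEG      : 21
PUSH 11  : 21 11
SUB      : 10
PUSH -43 : 10 -43
MOD      : 10
NEG      : -10
PUSH 10  : -10 10
MUL      : -100
PUSH -3  : -100 -3
OVER     : -100 -3 -100
ADD      : -100 -103
SWAP     : -103 -100
MUL      : 10300
DUP      : 10300 10300
POP      : 10300

10300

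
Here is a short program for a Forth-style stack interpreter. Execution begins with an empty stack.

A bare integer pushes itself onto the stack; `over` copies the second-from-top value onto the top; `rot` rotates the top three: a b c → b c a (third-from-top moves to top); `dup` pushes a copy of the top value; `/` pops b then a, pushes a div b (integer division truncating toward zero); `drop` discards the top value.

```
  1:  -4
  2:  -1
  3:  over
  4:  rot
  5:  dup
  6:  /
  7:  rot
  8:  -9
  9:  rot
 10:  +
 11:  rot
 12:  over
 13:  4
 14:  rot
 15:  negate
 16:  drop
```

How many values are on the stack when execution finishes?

4

-4      [-4]
-1      [-4, -1]
over    [-4, -1, -4]
rot     [-1, -4, -4]
dup     [-1, -4, -4, -4]
/       [-1, -4, 1]
rot     [-4, 1, -1]
-9      [-4, 1, -1, -9]
rot     [-4, -1, -9, 1]
+       [-4, -1, -8]
rot     [-1, -8, -4]
over    [-1, -8, -4, -8]
4       [-1, -8, -4, -8, 4]
rot     [-1, -8, -8, 4, -4]
negate  [-1, -8, -8, 4, 4]
drop    [-1, -8, -8, 4]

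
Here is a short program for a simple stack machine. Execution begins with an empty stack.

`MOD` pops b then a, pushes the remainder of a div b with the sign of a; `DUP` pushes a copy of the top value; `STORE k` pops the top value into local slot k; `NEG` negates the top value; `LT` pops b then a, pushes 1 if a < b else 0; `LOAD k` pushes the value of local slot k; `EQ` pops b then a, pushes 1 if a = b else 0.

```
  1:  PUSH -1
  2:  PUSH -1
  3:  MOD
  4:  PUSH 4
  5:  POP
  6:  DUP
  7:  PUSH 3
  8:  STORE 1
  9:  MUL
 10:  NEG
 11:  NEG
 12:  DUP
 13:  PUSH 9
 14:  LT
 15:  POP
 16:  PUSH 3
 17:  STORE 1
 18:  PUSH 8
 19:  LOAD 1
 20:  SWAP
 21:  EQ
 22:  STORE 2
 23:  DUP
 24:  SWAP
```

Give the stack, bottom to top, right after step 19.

[0, 8, 3]

PUSH -1 : [-1]
PUSH -1 : [-1, -1]
MOD     : [0]
PUSH 4  : [0, 4]
POP     : [0]
DUP     : [0, 0]
PUSH 3  : [0, 0, 3]
STORE 1 : [0, 0]
MUL     : [0]
NEG     : [0]
NEG     : [0]
DUP     : [0, 0]
PUSH 9  : [0, 0, 9]
LT      : [0, 1]
POP     : [0]
PUSH 3  : [0, 3]
STORE 1 : [0]
PUSH 8  : [0, 8]
LOAD 1  : [0, 8, 3]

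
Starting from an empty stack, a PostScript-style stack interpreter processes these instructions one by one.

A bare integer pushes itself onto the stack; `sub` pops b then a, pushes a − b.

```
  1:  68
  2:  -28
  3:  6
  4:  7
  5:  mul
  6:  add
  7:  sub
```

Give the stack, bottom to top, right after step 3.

[68, -28, 6]

68  : [68]
-28 : [68, -28]
6   : [68, -28, 6]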